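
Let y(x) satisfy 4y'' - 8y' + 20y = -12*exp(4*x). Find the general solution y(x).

y = -3*exp(4*x)/13 + C1*cos(2*x)*exp(x) + C2*exp(x)*sin(2*x)

Divide through by 4: y'' - 2y' + 5y = -3*exp(4*x).
Characteristic equation r² - 2r + 5 = 0 has discriminant (-2)² - 4·(5) = -16 < 0, so r = 1 ± 2i.
Hence y_h = C1*cos(2*x)*exp(x) + C2*exp(x)*sin(2*x).
Try y_p = A*exp(4*x). Substituting into the equation and dividing by exp(4*x) gives A = -3/13, so y_p = -3*exp(4*x)/13.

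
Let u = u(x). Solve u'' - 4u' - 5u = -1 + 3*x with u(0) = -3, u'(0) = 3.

u = 17/25 - 11*exp(-x)/3 - 3*x/5 - exp(5*x)/75

Characteristic equation r² - 4r - 5 = 0 factors as (r - 5)(r + 1) = 0, so r = 5, -1.
Hence u_h = C1*exp(5*x) + C2*exp(-x).
For the particular solution try u_p = A0 + A1*x. Substituting and matching coefficients of each power of x gives A0 = 17/25, A1 = -3/5, so u_p = 17/25 - 3*x/5.
General solution: u = 17/25 - 3*x/5 + C1*exp(5*x) + C2*exp(-x).
Apply the initial conditions: u(0) = 17/25 + C1 + C2 = -3 and u'(0) = -3/5 - C2 + 5*C1 = 3. Solving gives C1 = -1/75, C2 = -11/3.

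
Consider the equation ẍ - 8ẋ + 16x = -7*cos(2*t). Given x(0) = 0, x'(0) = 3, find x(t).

x = -21*cos(2*t)/100 + 7*sin(2*t)/25 + 21*exp(4*t)/100 + 8*t*exp(4*t)/5

Characteristic equation r² - 8r + 16 = 0 has discriminant (-8)² - 4·(16) = 0, so r = 4 is a repeated root.
Hence x_h = (C1 + C2*t)*exp(4*t).
Try x_p = A*cos(2*t) + B*sin(2*t). Substituting and equating the coefficients of cos(2t) and sin(2t) gives A = -21/100, B = 7/25, so x_p = -21*cos(2*t)/100 + 7*sin(2*t)/25.
General solution: x = -21*cos(2*t)/100 + 7*sin(2*t)/25 + C1*exp(4*t) + C2*t*exp(4*t).
Apply the initial conditions: x(0) = -21/100 + C1 = 0 and x'(0) = 14/25 + C2 + 4*C1 = 3. Solving gives C1 = 21/100, C2 = 8/5.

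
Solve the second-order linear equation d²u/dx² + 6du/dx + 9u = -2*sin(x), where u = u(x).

u = -4*sin(x)/25 + 3*cos(x)/25 + C1*exp(-3*x) + C2*x*exp(-3*x)

Characteristic equation r² + 6r + 9 = 0 has discriminant (6)² - 4·(9) = 0, so r = -3 is a repeated root.
Hence u_h = (C1 + C2*x)*exp(-3*x).
Try u_p = A*cos(x) + B*sin(x). Substituting and equating the coefficients of cos(x) and sin(x) gives A = 3/25, B = -4/25, so u_p = -4*sin(x)/25 + 3*cos(x)/25.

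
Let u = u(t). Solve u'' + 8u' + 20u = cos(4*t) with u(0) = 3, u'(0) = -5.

Characteristic equation r² + 8r + 20 = 0 has discriminant (8)² - 4·(20) = -16 < 0, so r = -4 ± 2i.
Hence u_h = C1*cos(2*t)*exp(-4*t) + C2*exp(-4*t)*sin(2*t).
Try u_p = A*cos(4*t) + B*sin(4*t). Substituting and equating the coefficients of cos(4t) and sin(4t) gives A = 1/260, B = 2/65, so u_p = cos(4*t)/260 + 2*sin(4*t)/65.
General solution: u = cos(4*t)/260 + 2*sin(4*t)/65 + C1*cos(2*t)*exp(-4*t) + C2*exp(-4*t)*sin(2*t).
Apply the initial conditions: u(0) = 1/260 + C1 = 3 and u'(0) = 8/65 - 4*C1 + 2*C2 = -5. Solving gives C1 = 779/260, C2 = 223/65.

u = cos(4*t)/260 + 2*sin(4*t)/65 + 223*exp(-4*t)*sin(2*t)/65 + 779*cos(2*t)*exp(-4*t)/260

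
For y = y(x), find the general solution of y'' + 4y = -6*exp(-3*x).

y = -6*exp(-3*x)/13 + C1*cos(2*x) + C2*sin(2*x)

Characteristic equation r² + 4 = 0 has discriminant (0)² - 4·(4) = -16 < 0, so r = ± 2i.
Hence y_h = C1*cos(2*x) + C2*sin(2*x).
Try y_p = A*exp(-3*x). Substituting into the equation and dividing by exp(-3*x) gives A = -6/13, so y_p = -6*exp(-3*x)/13.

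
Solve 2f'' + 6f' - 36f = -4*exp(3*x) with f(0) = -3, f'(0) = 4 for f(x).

f = -124*exp(3*x)/81 - 119*exp(-6*x)/81 - 2*x*exp(3*x)/9

Divide through by 2: f'' + 3f' - 18f = -2*exp(3*x).
Characteristic equation r² + 3r - 18 = 0 factors as (r + 6)(r - 3) = 0, so r = -6, 3.
Hence f_h = C1*exp(-6*x) + C2*exp(3*x).
Since exp(3*x) solves the homogeneous equation (r = 3 is a root of multiplicity 1), multiply the trial by x. Try f_p = A*x*exp(3*x). Substituting into the equation and dividing by exp(3*x) gives A = -2/9, so f_p = -2*x*exp(3*x)/9.
General solution: f = C1*exp(-6*x) + C2*exp(3*x) - 2*x*exp(3*x)/9.
Apply the initial conditions: f(0) = C1 + C2 = -3 and f'(0) = -2/9 - 6*C1 + 3*C2 = 4. Solving gives C1 = -119/81, C2 = -124/81.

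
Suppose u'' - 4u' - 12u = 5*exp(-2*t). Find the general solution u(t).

Characteristic equation r² - 4r - 12 = 0 factors as (r + 2)(r - 6) = 0, so r = -2, 6.
Hence u_h = C1*exp(-2*t) + C2*exp(6*t).
Since exp(-2*t) solves the homogeneous equation (r = -2 is a root of multiplicity 1), multiply the trial by t. Try u_p = A*t*exp(-2*t). Substituting into the equation and dividing by exp(-2*t) gives A = -5/8, so u_p = -5*t*exp(-2*t)/8.

u = C1*exp(-2*t) + C2*exp(6*t) - 5*t*exp(-2*t)/8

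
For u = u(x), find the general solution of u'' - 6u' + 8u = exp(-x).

Characteristic equation r² - 6r + 8 = 0 factors as (r - 4)(r - 2) = 0, so r = 4, 2.
Hence u_h = C1*exp(4*x) + C2*exp(2*x).
Try u_p = A*exp(-x). Substituting into the equation and dividing by exp(-x) gives A = 1/15, so u_p = exp(-x)/15.

u = exp(-x)/15 + C1*exp(4*x) + C2*exp(2*x)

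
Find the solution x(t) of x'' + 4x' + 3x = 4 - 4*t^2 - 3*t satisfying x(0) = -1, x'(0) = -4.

x = -32/27 - 3*exp(-t) - 4*t**2/3 + 23*t/9 + 86*exp(-3*t)/27

Characteristic equation r² + 4r + 3 = 0 factors as (r + 1)(r + 3) = 0, so r = -1, -3.
Hence x_h = C1*exp(-t) + C2*exp(-3*t).
For the particular solution try x_p = A0 + A1*t + A2*t^2. Substituting and matching coefficients of each power of t gives A0 = -32/27, A1 = 23/9, A2 = -4/3, so x_p = -32/27 - 4*t^2/3 + 23*t/9.
General solution: x = -32/27 - 4*t^2/3 + 23*t/9 + C1*exp(-t) + C2*exp(-3*t).
Apply the initial conditions: x(0) = -32/27 + C1 + C2 = -1 and x'(0) = 23/9 - C1 - 3*C2 = -4. Solving gives C1 = -3, C2 = 86/27.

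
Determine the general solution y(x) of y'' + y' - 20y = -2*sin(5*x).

y = cos(5*x)/205 + 9*sin(5*x)/205 + C1*exp(-5*x) + C2*exp(4*x)

Characteristic equation r² + r - 20 = 0 factors as (r + 5)(r - 4) = 0, so r = -5, 4.
Hence y_h = C1*exp(-5*x) + C2*exp(4*x).
Try y_p = A*cos(5*x) + B*sin(5*x). Substituting and equating the coefficients of cos(5x) and sin(5x) gives A = 1/205, B = 9/205, so y_p = cos(5*x)/205 + 9*sin(5*x)/205.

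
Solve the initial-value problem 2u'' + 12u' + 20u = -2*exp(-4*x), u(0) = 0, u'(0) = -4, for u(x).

u = -exp(-4*x)/2 + cos(x)*exp(-3*x)/2 - 9*exp(-3*x)*sin(x)/2

Divide through by 2: u'' + 6u' + 10u = -exp(-4*x).
Characteristic equation r² + 6r + 10 = 0 has discriminant (6)² - 4·(10) = -4 < 0, so r = -3 ± i.
Hence u_h = C1*cos(x)*exp(-3*x) + C2*exp(-3*x)*sin(x).
Try u_p = A*exp(-4*x). Substituting into the equation and dividing by exp(-4*x) gives A = -1/2, so u_p = -exp(-4*x)/2.
General solution: u = -exp(-4*x)/2 + C1*cos(x)*exp(-3*x) + C2*exp(-3*x)*sin(x).
Apply the initial conditions: u(0) = -1/2 + C1 = 0 and u'(0) = 2 + C2 - 3*C1 = -4. Solving gives C1 = 1/2, C2 = -9/2.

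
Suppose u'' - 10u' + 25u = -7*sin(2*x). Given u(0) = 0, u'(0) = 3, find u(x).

u = -147*sin(2*x)/841 - 140*cos(2*x)/841 + 140*exp(5*x)/841 + 73*x*exp(5*x)/29

Characteristic equation r² - 10r + 25 = 0 has discriminant (-10)² - 4·(25) = 0, so r = 5 is a repeated root.
Hence u_h = (C1 + C2*x)*exp(5*x).
Try u_p = A*cos(2*x) + B*sin(2*x). Substituting and equating the coefficients of cos(2x) and sin(2x) gives A = -140/841, B = -147/841, so u_p = -147*sin(2*x)/841 - 140*cos(2*x)/841.
General solution: u = -147*sin(2*x)/841 - 140*cos(2*x)/841 + C1*exp(5*x) + C2*x*exp(5*x).
Apply the initial conditions: u(0) = -140/841 + C1 = 0 and u'(0) = -294/841 + C2 + 5*C1 = 3. Solving gives C1 = 140/841, C2 = 73/29.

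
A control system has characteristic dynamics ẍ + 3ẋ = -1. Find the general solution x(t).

x = C2 - t/3 + C1*exp(-3*t)

Characteristic equation r² + 3r = 0 factors as (r + 3)r = 0, so r = -3, 0.
Hence x_h = C1*exp(-3*t) + C2.
Since 1 solves the homogeneous equation (r = 0 is a root of multiplicity 1), multiply the trial by t. Try x_p = A*t. Substituting into the equation and dividing by 1 gives A = -1/3, so x_p = -t/3.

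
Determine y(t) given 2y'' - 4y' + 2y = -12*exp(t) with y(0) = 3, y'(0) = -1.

y = 3*exp(t) - 4*t*exp(t) - 3*t**2*exp(t)

Divide through by 2: y'' - 2y' + y = -6*exp(t).
Characteristic equation r² - 2r + 1 = 0 has discriminant (-2)² - 4·(1) = 0, so r = 1 is a repeated root.
Hence y_h = (C1 + C2*t)*exp(t).
Since exp(t) solves the homogeneous equation (r = 1 is a root of multiplicity 2), multiply the trial by t^2. Try y_p = A*t^2*exp(t). Substituting into the equation and dividing by exp(t) gives A = -3, so y_p = -3*t^2*exp(t).
General solution: y = C1*exp(t) - 3*t^2*exp(t) + C2*t*exp(t).
Apply the initial conditions: y(0) = C1 = 3 and y'(0) = C1 + C2 = -1. Solving gives C1 = 3, C2 = -4.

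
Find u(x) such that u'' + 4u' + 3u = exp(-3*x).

Characteristic equation r² + 4r + 3 = 0 factors as (r + 1)(r + 3) = 0, so r = -1, -3.
Hence u_h = C1*exp(-x) + C2*exp(-3*x).
Since exp(-3*x) solves the homogeneous equation (r = -3 is a root of multiplicity 1), multiply the trial by x. Try u_p = A*x*exp(-3*x). Substituting into the equation and dividing by exp(-3*x) gives A = -1/2, so u_p = -x*exp(-3*x)/2.

u = C1*exp(-x) + C2*exp(-3*x) - x*exp(-3*x)/2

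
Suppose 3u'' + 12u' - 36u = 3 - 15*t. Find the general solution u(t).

Divide through by 3: u'' + 4u' - 12u = 1 - 5*t.
Characteristic equation r² + 4r - 12 = 0 factors as (r + 6)(r - 2) = 0, so r = -6, 2.
Hence u_h = C1*exp(-6*t) + C2*exp(2*t).
For the particular solution try u_p = A0 + A1*t. Substituting and matching coefficients of each power of t gives A0 = 1/18, A1 = 5/12, so u_p = 1/18 + 5*t/12.

u = 1/18 + 5*t/12 + C1*exp(-6*t) + C2*exp(2*t)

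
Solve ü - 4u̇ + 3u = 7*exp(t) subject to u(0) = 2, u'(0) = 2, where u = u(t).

u = exp(t)/4 + 7*exp(3*t)/4 - 7*t*exp(t)/2

Characteristic equation r² - 4r + 3 = 0 factors as (r - 3)(r - 1) = 0, so r = 3, 1.
Hence u_h = C1*exp(3*t) + C2*exp(t).
Since exp(t) solves the homogeneous equation (r = 1 is a root of multiplicity 1), multiply the trial by t. Try u_p = A*t*exp(t). Substituting into the equation and dividing by exp(t) gives A = -7/2, so u_p = -7*t*exp(t)/2.
General solution: u = C1*exp(3*t) + C2*exp(t) - 7*t*exp(t)/2.
Apply the initial conditions: u(0) = C1 + C2 = 2 and u'(0) = -7/2 + C2 + 3*C1 = 2. Solving gives C1 = 7/4, C2 = 1/4.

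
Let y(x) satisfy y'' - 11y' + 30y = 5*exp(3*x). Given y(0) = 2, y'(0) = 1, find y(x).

y = -22*exp(6*x)/3 + 5*exp(3*x)/6 + 17*exp(5*x)/2

Characteristic equation r² - 11r + 30 = 0 factors as (r - 5)(r - 6) = 0, so r = 5, 6.
Hence y_h = C1*exp(5*x) + C2*exp(6*x).
Try y_p = A*exp(3*x). Substituting into the equation and dividing by exp(3*x) gives A = 5/6, so y_p = 5*exp(3*x)/6.
General solution: y = 5*exp(3*x)/6 + C1*exp(5*x) + C2*exp(6*x).
Apply the initial conditions: y(0) = 5/6 + C1 + C2 = 2 and y'(0) = 5/2 + 5*C1 + 6*C2 = 1. Solving gives C1 = 17/2, C2 = -22/3.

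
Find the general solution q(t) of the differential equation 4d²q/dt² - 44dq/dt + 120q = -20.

Divide through by 4: q'' - 11q' + 30q = -5.
Characteristic equation r² - 11r + 30 = 0 factors as (r - 6)(r - 5) = 0, so r = 6, 5.
Hence q_h = C1*exp(6*t) + C2*exp(5*t).
For the particular solution try q_p = A0. Substituting and matching coefficients of each power of t gives A0 = -1/6, so q_p = -1/6.

q = -1/6 + C1*exp(6*t) + C2*exp(5*t)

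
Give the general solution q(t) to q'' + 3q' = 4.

q = C2 + 4*t/3 + C1*exp(-3*t)

Characteristic equation r² + 3r = 0 factors as (r + 3)r = 0, so r = -3, 0.
Hence q_h = C1*exp(-3*t) + C2.
Since 0 is a characteristic root (multiplicity 1), multiply the polynomial trial by t: try q_p = A0*t. Substituting and matching coefficients of each power of t gives A0 = 4/3, so q_p = 4*t/3.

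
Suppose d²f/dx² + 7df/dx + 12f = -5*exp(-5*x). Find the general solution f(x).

Characteristic equation r² + 7r + 12 = 0 factors as (r + 4)(r + 3) = 0, so r = -4, -3.
Hence f_h = C1*exp(-4*x) + C2*exp(-3*x).
Try f_p = A*exp(-5*x). Substituting into the equation and dividing by exp(-5*x) gives A = -5/2, so f_p = -5*exp(-5*x)/2.

f = -5*exp(-5*x)/2 + C1*exp(-4*x) + C2*exp(-3*x)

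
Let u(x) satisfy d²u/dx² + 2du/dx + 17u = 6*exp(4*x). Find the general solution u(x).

u = 6*exp(4*x)/41 + C1*cos(4*x)*exp(-x) + C2*exp(-x)*sin(4*x)

Characteristic equation r² + 2r + 17 = 0 has discriminant (2)² - 4·(17) = -64 < 0, so r = -1 ± 4i.
Hence u_h = C1*cos(4*x)*exp(-x) + C2*exp(-x)*sin(4*x).
Try u_p = A*exp(4*x). Substituting into the equation and dividing by exp(4*x) gives A = 6/41, so u_p = 6*exp(4*x)/41.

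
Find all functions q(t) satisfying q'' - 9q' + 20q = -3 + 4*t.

q = -3/50 + t/5 + C1*exp(4*t) + C2*exp(5*t)

Characteristic equation r² - 9r + 20 = 0 factors as (r - 4)(r - 5) = 0, so r = 4, 5.
Hence q_h = C1*exp(4*t) + C2*exp(5*t).
For the particular solution try q_p = A0 + A1*t. Substituting and matching coefficients of each power of t gives A0 = -3/50, A1 = 1/5, so q_p = -3/50 + t/5.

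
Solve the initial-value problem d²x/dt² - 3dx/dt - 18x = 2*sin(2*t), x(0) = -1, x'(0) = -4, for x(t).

Characteristic equation r² - 3r - 18 = 0 factors as (r - 6)(r + 3) = 0, so r = 6, -3.
Hence x_h = C1*exp(6*t) + C2*exp(-3*t).
Try x_p = A*cos(2*t) + B*sin(2*t). Substituting and equating the coefficients of cos(2t) and sin(2t) gives A = 3/130, B = -11/130, so x_p = -11*sin(2*t)/130 + 3*cos(2*t)/130.
General solution: x = -11*sin(2*t)/130 + 3*cos(2*t)/130 + C1*exp(6*t) + C2*exp(-3*t).
Apply the initial conditions: x(0) = 3/130 + C1 + C2 = -1 and x'(0) = -11/65 - 3*C2 + 6*C1 = -4. Solving gives C1 = -23/30, C2 = -10/39.

x = -23*exp(6*t)/30 - 11*sin(2*t)/130 - 10*exp(-3*t)/39 + 3*cos(2*t)/130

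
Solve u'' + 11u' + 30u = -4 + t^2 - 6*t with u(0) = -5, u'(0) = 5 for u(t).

Characteristic equation r² + 11r + 30 = 0 factors as (r + 5)(r + 6) = 0, so r = -5, -6.
Hence u_h = C1*exp(-5*t) + C2*exp(-6*t).
For the particular solution try u_p = A0 + A1*t + A2*t^2. Substituting and matching coefficients of each power of t gives A0 = -719/13500, A1 = -101/450, A2 = 1/30, so u_p = -719/13500 - 101*t/450 + t^2/30.
General solution: u = -719/13500 - 101*t/450 + t^2/30 + C1*exp(-5*t) + C2*exp(-6*t).
Apply the initial conditions: u(0) = -719/13500 + C1 + C2 = -5 and u'(0) = -101/450 - 6*C2 - 5*C1 = 5. Solving gives C1 = -3057/125, C2 = 2107/108.

u = -719/13500 - 3057*exp(-5*t)/125 - 101*t/450 + t**2/30 + 2107*exp(-6*t)/108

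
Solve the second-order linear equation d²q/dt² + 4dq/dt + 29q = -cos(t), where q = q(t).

q = -7*cos(t)/200 - sin(t)/200 + C1*cos(5*t)*exp(-2*t) + C2*exp(-2*t)*sin(5*t)

Characteristic equation r² + 4r + 29 = 0 has discriminant (4)² - 4·(29) = -100 < 0, so r = -2 ± 5i.
Hence q_h = C1*cos(5*t)*exp(-2*t) + C2*exp(-2*t)*sin(5*t).
Try q_p = A*cos(t) + B*sin(t). Substituting and equating the coefficients of cos(t) and sin(t) gives A = -7/200, B = -1/200, so q_p = -7*cos(t)/200 - sin(t)/200.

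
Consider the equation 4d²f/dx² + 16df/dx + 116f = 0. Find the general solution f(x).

Divide through by 4: f'' + 4f' + 29f = 0.
Characteristic equation r² + 4r + 29 = 0 has discriminant (4)² - 4·(29) = -100 < 0, so r = -2 ± 5i.
Hence f_h = C1*cos(5*x)*exp(-2*x) + C2*exp(-2*x)*sin(5*x).

f = C1*cos(5*x)*exp(-2*x) + C2*exp(-2*x)*sin(5*x)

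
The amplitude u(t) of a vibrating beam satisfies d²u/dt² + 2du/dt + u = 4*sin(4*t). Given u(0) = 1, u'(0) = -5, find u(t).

u = -60*sin(4*t)/289 - 32*cos(4*t)/289 + 321*exp(-t)/289 - 52*t*exp(-t)/17

Characteristic equation r² + 2r + 1 = 0 has discriminant (2)² - 4·(1) = 0, so r = -1 is a repeated root.
Hence u_h = (C1 + C2*t)*exp(-t).
Try u_p = A*cos(4*t) + B*sin(4*t). Substituting and equating the coefficients of cos(4t) and sin(4t) gives A = -32/289, B = -60/289, so u_p = -60*sin(4*t)/289 - 32*cos(4*t)/289.
General solution: u = -60*sin(4*t)/289 - 32*cos(4*t)/289 + C1*exp(-t) + C2*t*exp(-t).
Apply the initial conditions: u(0) = -32/289 + C1 = 1 and u'(0) = -240/289 + C2 - C1 = -5. Solving gives C1 = 321/289, C2 = -52/17.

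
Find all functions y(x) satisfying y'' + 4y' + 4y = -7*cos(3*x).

y = -84*sin(3*x)/169 + 35*cos(3*x)/169 + C1*exp(-2*x) + C2*x*exp(-2*x)

Characteristic equation r² + 4r + 4 = 0 has discriminant (4)² - 4·(4) = 0, so r = -2 is a repeated root.
Hence y_h = (C1 + C2*x)*exp(-2*x).
Try y_p = A*cos(3*x) + B*sin(3*x). Substituting and equating the coefficients of cos(3x) and sin(3x) gives A = 35/169, B = -84/169, so y_p = -84*sin(3*x)/169 + 35*cos(3*x)/169.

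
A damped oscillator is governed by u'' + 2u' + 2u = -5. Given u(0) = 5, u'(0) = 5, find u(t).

u = -5/2 + 15*cos(t)*exp(-t)/2 + 25*exp(-t)*sin(t)/2

Characteristic equation r² + 2r + 2 = 0 has discriminant (2)² - 4·(2) = -4 < 0, so r = -1 ± i.
Hence u_h = C1*cos(t)*exp(-t) + C2*exp(-t)*sin(t).
For the particular solution try u_p = A0. Substituting and matching coefficients of each power of t gives A0 = -5/2, so u_p = -5/2.
General solution: u = -5/2 + C1*cos(t)*exp(-t) + C2*exp(-t)*sin(t).
Apply the initial conditions: u(0) = -5/2 + C1 = 5 and u'(0) = C2 - C1 = 5. Solving gives C1 = 15/2, C2 = 25/2.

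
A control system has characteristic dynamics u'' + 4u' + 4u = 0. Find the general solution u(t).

u = C1*exp(-2*t) + C2*t*exp(-2*t)

Characteristic equation r² + 4r + 4 = 0 has discriminant (4)² - 4·(4) = 0, so r = -2 is a repeated root.
Hence u_h = (C1 + C2*t)*exp(-2*t).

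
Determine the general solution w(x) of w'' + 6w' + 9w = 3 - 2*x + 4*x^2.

w = 7/9 - 22*x/27 + 4*x**2/9 + C1*exp(-3*x) + C2*x*exp(-3*x)

Characteristic equation r² + 6r + 9 = 0 has discriminant (6)² - 4·(9) = 0, so r = -3 is a repeated root.
Hence w_h = (C1 + C2*x)*exp(-3*x).
For the particular solution try w_p = A0 + A1*x + A2*x^2. Substituting and matching coefficients of each power of x gives A0 = 7/9, A1 = -22/27, A2 = 4/9, so w_p = 7/9 - 22*x/27 + 4*x^2/9.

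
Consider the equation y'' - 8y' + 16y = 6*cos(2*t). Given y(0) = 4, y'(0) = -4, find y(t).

y = -6*sin(2*t)/25 + 9*cos(2*t)/50 + 191*exp(4*t)/50 - 94*t*exp(4*t)/5

Characteristic equation r² - 8r + 16 = 0 has discriminant (-8)² - 4·(16) = 0, so r = 4 is a repeated root.
Hence y_h = (C1 + C2*t)*exp(4*t).
Try y_p = A*cos(2*t) + B*sin(2*t). Substituting and equating the coefficients of cos(2t) and sin(2t) gives A = 9/50, B = -6/25, so y_p = -6*sin(2*t)/25 + 9*cos(2*t)/50.
General solution: y = -6*sin(2*t)/25 + 9*cos(2*t)/50 + C1*exp(4*t) + C2*t*exp(4*t).
Apply the initial conditions: y(0) = 9/50 + C1 = 4 and y'(0) = -12/25 + C2 + 4*C1 = -4. Solving gives C1 = 191/50, C2 = -94/5.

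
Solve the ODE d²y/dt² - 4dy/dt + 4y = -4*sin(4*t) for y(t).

y = -4*cos(4*t)/25 + 3*sin(4*t)/25 + C1*exp(2*t) + C2*t*exp(2*t)

Characteristic equation r² - 4r + 4 = 0 has discriminant (-4)² - 4·(4) = 0, so r = 2 is a repeated root.
Hence y_h = (C1 + C2*t)*exp(2*t).
Try y_p = A*cos(4*t) + B*sin(4*t). Substituting and equating the coefficients of cos(4t) and sin(4t) gives A = -4/25, B = 3/25, so y_p = -4*cos(4*t)/25 + 3*sin(4*t)/25.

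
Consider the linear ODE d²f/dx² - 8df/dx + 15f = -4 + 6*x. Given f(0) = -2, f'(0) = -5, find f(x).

Characteristic equation r² - 8r + 15 = 0 factors as (r - 3)(r - 5) = 0, so r = 3, 5.
Hence f_h = C1*exp(3*x) + C2*exp(5*x).
For the particular solution try f_p = A0 + A1*x. Substituting and matching coefficients of each power of x gives A0 = -4/75, A1 = 2/5, so f_p = -4/75 + 2*x/5.
General solution: f = -4/75 + 2*x/5 + C1*exp(3*x) + C2*exp(5*x).
Apply the initial conditions: f(0) = -4/75 + C1 + C2 = -2 and f'(0) = 2/5 + 3*C1 + 5*C2 = -5. Solving gives C1 = -13/6, C2 = 11/50.

f = -4/75 - 13*exp(3*x)/6 + 2*x/5 + 11*exp(5*x)/50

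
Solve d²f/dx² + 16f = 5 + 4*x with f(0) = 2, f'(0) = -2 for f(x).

f = 5/16 - 9*sin(4*x)/16 + x/4 + 27*cos(4*x)/16

Characteristic equation r² + 16 = 0 has discriminant (0)² - 4·(16) = -64 < 0, so r = ± 4i.
Hence f_h = C1*cos(4*x) + C2*sin(4*x).
For the particular solution try f_p = A0 + A1*x. Substituting and matching coefficients of each power of x gives A0 = 5/16, A1 = 1/4, so f_p = 5/16 + x/4.
General solution: f = 5/16 + x/4 + C1*cos(4*x) + C2*sin(4*x).
Apply the initial conditions: f(0) = 5/16 + C1 = 2 and f'(0) = 1/4 + 4*C2 = -2. Solving gives C1 = 27/16, C2 = -9/16.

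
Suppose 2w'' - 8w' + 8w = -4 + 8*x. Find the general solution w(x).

Divide through by 2: w'' - 4w' + 4w = -2 + 4*x.
Characteristic equation r² - 4r + 4 = 0 has discriminant (-4)² - 4·(4) = 0, so r = 2 is a repeated root.
Hence w_h = (C1 + C2*x)*exp(2*x).
For the particular solution try w_p = A0 + A1*x. Substituting and matching coefficients of each power of x gives A0 = 1/2, A1 = 1, so w_p = 1/2 + x.

w = 1/2 + x + C1*exp(2*x) + C2*x*exp(2*x)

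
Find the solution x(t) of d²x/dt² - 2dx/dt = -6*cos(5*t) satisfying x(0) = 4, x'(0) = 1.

Characteristic equation r² - 2r = 0 factors as (r - 2)r = 0, so r = 2, 0.
Hence x_h = C1*exp(2*t) + C2.
Try x_p = A*cos(5*t) + B*sin(5*t). Substituting and equating the coefficients of cos(5t) and sin(5t) gives A = 6/29, B = 12/145, so x_p = 6*cos(5*t)/29 + 12*sin(5*t)/145.
General solution: x = C2 + 6*cos(5*t)/29 + 12*sin(5*t)/145 + C1*exp(2*t).
Apply the initial conditions: x(0) = 6/29 + C1 + C2 = 4 and x'(0) = 12/29 + 2*C1 = 1. Solving gives C1 = 17/58, C2 = 7/2.

x = 7/2 + 6*cos(5*t)/29 + 12*sin(5*t)/145 + 17*exp(2*t)/58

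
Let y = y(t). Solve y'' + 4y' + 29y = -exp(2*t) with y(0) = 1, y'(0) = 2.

y = -exp(2*t)/41 + 42*cos(5*t)*exp(-2*t)/41 + 168*exp(-2*t)*sin(5*t)/205

Characteristic equation r² + 4r + 29 = 0 has discriminant (4)² - 4·(29) = -100 < 0, so r = -2 ± 5i.
Hence y_h = C1*cos(5*t)*exp(-2*t) + C2*exp(-2*t)*sin(5*t).
Try y_p = A*exp(2*t). Substituting into the equation and dividing by exp(2*t) gives A = -1/41, so y_p = -exp(2*t)/41.
General solution: y = -exp(2*t)/41 + C1*cos(5*t)*exp(-2*t) + C2*exp(-2*t)*sin(5*t).
Apply the initial conditions: y(0) = -1/41 + C1 = 1 and y'(0) = -2/41 - 2*C1 + 5*C2 = 2. Solving gives C1 = 42/41, C2 = 168/205.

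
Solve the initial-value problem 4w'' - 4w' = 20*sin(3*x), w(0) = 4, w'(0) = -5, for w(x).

Divide through by 4: w'' - w' = 5*sin(3*x).
Characteristic equation r² - r = 0 factors as (r - 1)r = 0, so r = 1, 0.
Hence w_h = C1*exp(x) + C2.
Try w_p = A*cos(3*x) + B*sin(3*x). Substituting and equating the coefficients of cos(3x) and sin(3x) gives A = 1/6, B = -1/2, so w_p = -sin(3*x)/2 + cos(3*x)/6.
General solution: w = C2 - sin(3*x)/2 + cos(3*x)/6 + C1*exp(x).
Apply the initial conditions: w(0) = 1/6 + C1 + C2 = 4 and w'(0) = -3/2 + C1 = -5. Solving gives C1 = -7/2, C2 = 22/3.

w = 22/3 - 7*exp(x)/2 - sin(3*x)/2 + cos(3*x)/6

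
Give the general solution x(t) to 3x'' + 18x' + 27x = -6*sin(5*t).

Divide through by 3: x'' + 6x' + 9x = -2*sin(5*t).
Characteristic equation r² + 6r + 9 = 0 has discriminant (6)² - 4·(9) = 0, so r = -3 is a repeated root.
Hence x_h = (C1 + C2*t)*exp(-3*t).
Try x_p = A*cos(5*t) + B*sin(5*t). Substituting and equating the coefficients of cos(5t) and sin(5t) gives A = 15/289, B = 8/289, so x_p = 8*sin(5*t)/289 + 15*cos(5*t)/289.

x = 8*sin(5*t)/289 + 15*cos(5*t)/289 + C1*exp(-3*t) + C2*t*exp(-3*t)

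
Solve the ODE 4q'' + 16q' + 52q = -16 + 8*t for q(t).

Divide through by 4: q'' + 4q' + 13q = -4 + 2*t.
Characteristic equation r² + 4r + 13 = 0 has discriminant (4)² - 4·(13) = -36 < 0, so r = -2 ± 3i.
Hence q_h = C1*cos(3*t)*exp(-2*t) + C2*exp(-2*t)*sin(3*t).
For the particular solution try q_p = A0 + A1*t. Substituting and matching coefficients of each power of t gives A0 = -60/169, A1 = 2/13, so q_p = -60/169 + 2*t/13.

q = -60/169 + 2*t/13 + C1*cos(3*t)*exp(-2*t) + C2*exp(-2*t)*sin(3*t)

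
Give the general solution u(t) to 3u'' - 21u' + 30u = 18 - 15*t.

Divide through by 3: u'' - 7u' + 10u = 6 - 5*t.
Characteristic equation r² - 7r + 10 = 0 factors as (r - 5)(r - 2) = 0, so r = 5, 2.
Hence u_h = C1*exp(5*t) + C2*exp(2*t).
For the particular solution try u_p = A0 + A1*t. Substituting and matching coefficients of each power of t gives A0 = 1/4, A1 = -1/2, so u_p = 1/4 - t/2.

u = 1/4 - t/2 + C1*exp(5*t) + C2*exp(2*t)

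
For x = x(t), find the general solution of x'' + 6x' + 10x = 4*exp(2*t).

Characteristic equation r² + 6r + 10 = 0 has discriminant (6)² - 4·(10) = -4 < 0, so r = -3 ± i.
Hence x_h = C1*cos(t)*exp(-3*t) + C2*exp(-3*t)*sin(t).
Try x_p = A*exp(2*t). Substituting into the equation and dividing by exp(2*t) gives A = 2/13, so x_p = 2*exp(2*t)/13.

x = 2*exp(2*t)/13 + C1*cos(t)*exp(-3*t) + C2*exp(-3*t)*sin(t)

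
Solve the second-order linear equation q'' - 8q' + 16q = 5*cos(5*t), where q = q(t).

Characteristic equation r² - 8r + 16 = 0 has discriminant (-8)² - 4·(16) = 0, so r = 4 is a repeated root.
Hence q_h = (C1 + C2*t)*exp(4*t).
Try q_p = A*cos(5*t) + B*sin(5*t). Substituting and equating the coefficients of cos(5t) and sin(5t) gives A = -45/1681, B = -200/1681, so q_p = -200*sin(5*t)/1681 - 45*cos(5*t)/1681.

q = -200*sin(5*t)/1681 - 45*cos(5*t)/1681 + C1*exp(4*t) + C2*t*exp(4*t)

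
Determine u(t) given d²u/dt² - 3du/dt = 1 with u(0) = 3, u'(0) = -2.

u = 32/9 - 5*exp(3*t)/9 - t/3

Characteristic equation r² - 3r = 0 factors as (r - 3)r = 0, so r = 3, 0.
Hence u_h = C1*exp(3*t) + C2.
Since 1 solves the homogeneous equation (r = 0 is a root of multiplicity 1), multiply the trial by t. Try u_p = A*t. Substituting into the equation and dividing by 1 gives A = -1/3, so u_p = -t/3.
General solution: u = C2 - t/3 + C1*exp(3*t).
Apply the initial conditions: u(0) = C1 + C2 = 3 and u'(0) = -1/3 + 3*C1 = -2. Solving gives C1 = -5/9, C2 = 32/9.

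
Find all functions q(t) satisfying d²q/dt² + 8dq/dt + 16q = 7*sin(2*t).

Characteristic equation r² + 8r + 16 = 0 has discriminant (8)² - 4·(16) = 0, so r = -4 is a repeated root.
Hence q_h = (C1 + C2*t)*exp(-4*t).
Try q_p = A*cos(2*t) + B*sin(2*t). Substituting and equating the coefficients of cos(2t) and sin(2t) gives A = -7/25, B = 21/100, so q_p = -7*cos(2*t)/25 + 21*sin(2*t)/100.

q = -7*cos(2*t)/25 + 21*sin(2*t)/100 + C1*exp(-4*t) + C2*t*exp(-4*t)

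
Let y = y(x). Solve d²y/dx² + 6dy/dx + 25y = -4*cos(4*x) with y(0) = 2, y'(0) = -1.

y = -32*sin(4*x)/219 - 4*cos(4*x)/73 + 150*cos(4*x)*exp(-3*x)/73 + 1259*exp(-3*x)*sin(4*x)/876

Characteristic equation r² + 6r + 25 = 0 has discriminant (6)² - 4·(25) = -64 < 0, so r = -3 ± 4i.
Hence y_h = C1*cos(4*x)*exp(-3*x) + C2*exp(-3*x)*sin(4*x).
Try y_p = A*cos(4*x) + B*sin(4*x). Substituting and equating the coefficients of cos(4x) and sin(4x) gives A = -4/73, B = -32/219, so y_p = -32*sin(4*x)/219 - 4*cos(4*x)/73.
General solution: y = -32*sin(4*x)/219 - 4*cos(4*x)/73 + C1*cos(4*x)*exp(-3*x) + C2*exp(-3*x)*sin(4*x).
Apply the initial conditions: y(0) = -4/73 + C1 = 2 and y'(0) = -128/219 - 3*C1 + 4*C2 = -1. Solving gives C1 = 150/73, C2 = 1259/876.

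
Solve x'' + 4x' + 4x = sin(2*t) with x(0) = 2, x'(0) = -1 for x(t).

x = -cos(2*t)/8 + 17*exp(-2*t)/8 + 13*t*exp(-2*t)/4

Characteristic equation r² + 4r + 4 = 0 has discriminant (4)² - 4·(4) = 0, so r = -2 is a repeated root.
Hence x_h = (C1 + C2*t)*exp(-2*t).
Try x_p = A*cos(2*t) + B*sin(2*t). Substituting and equating the coefficients of cos(2t) and sin(2t) gives A = -1/8, B = 0, so x_p = -cos(2*t)/8.
General solution: x = -cos(2*t)/8 + C1*exp(-2*t) + C2*t*exp(-2*t).
Apply the initial conditions: x(0) = -1/8 + C1 = 2 and x'(0) = C2 - 2*C1 = -1. Solving gives C1 = 17/8, C2 = 13/4.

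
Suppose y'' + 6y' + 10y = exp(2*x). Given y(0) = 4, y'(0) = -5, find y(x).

y = exp(2*x)/26 + 103*cos(x)*exp(-3*x)/26 + 177*exp(-3*x)*sin(x)/26

Characteristic equation r² + 6r + 10 = 0 has discriminant (6)² - 4·(10) = -4 < 0, so r = -3 ± i.
Hence y_h = C1*cos(x)*exp(-3*x) + C2*exp(-3*x)*sin(x).
Try y_p = A*exp(2*x). Substituting into the equation and dividing by exp(2*x) gives A = 1/26, so y_p = exp(2*x)/26.
General solution: y = exp(2*x)/26 + C1*cos(x)*exp(-3*x) + C2*exp(-3*x)*sin(x).
Apply the initial conditions: y(0) = 1/26 + C1 = 4 and y'(0) = 1/13 + C2 - 3*C1 = -5. Solving gives C1 = 103/26, C2 = 177/26.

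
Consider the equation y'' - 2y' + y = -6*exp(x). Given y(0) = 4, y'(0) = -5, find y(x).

Characteristic equation r² - 2r + 1 = 0 has discriminant (-2)² - 4·(1) = 0, so r = 1 is a repeated root.
Hence y_h = (C1 + C2*x)*exp(x).
Since exp(x) solves the homogeneous equation (r = 1 is a root of multiplicity 2), multiply the trial by x^2. Try y_p = A*x^2*exp(x). Substituting into the equation and dividing by exp(x) gives A = -3, so y_p = -3*x^2*exp(x).
General solution: y = C1*exp(x) - 3*x^2*exp(x) + C2*x*exp(x).
Apply the initial conditions: y(0) = C1 = 4 and y'(0) = C1 + C2 = -5. Solving gives C1 = 4, C2 = -9.

y = 4*exp(x) - 9*x*exp(x) - 3*x**2*exp(x)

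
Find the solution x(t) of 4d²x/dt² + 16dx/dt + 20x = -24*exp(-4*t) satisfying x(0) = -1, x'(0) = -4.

x = -6*exp(-4*t)/5 - 42*exp(-2*t)*sin(t)/5 + cos(t)*exp(-2*t)/5

Divide through by 4: x'' + 4x' + 5x = -6*exp(-4*t).
Characteristic equation r² + 4r + 5 = 0 has discriminant (4)² - 4·(5) = -4 < 0, so r = -2 ± i.
Hence x_h = C1*cos(t)*exp(-2*t) + C2*exp(-2*t)*sin(t).
Try x_p = A*exp(-4*t). Substituting into the equation and dividing by exp(-4*t) gives A = -6/5, so x_p = -6*exp(-4*t)/5.
General solution: x = -6*exp(-4*t)/5 + C1*cos(t)*exp(-2*t) + C2*exp(-2*t)*sin(t).
Apply the initial conditions: x(0) = -6/5 + C1 = -1 and x'(0) = 24/5 + C2 - 2*C1 = -4. Solving gives C1 = 1/5, C2 = -42/5.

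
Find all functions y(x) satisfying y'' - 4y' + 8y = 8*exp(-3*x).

y = 8*exp(-3*x)/29 + C1*cos(2*x)*exp(2*x) + C2*exp(2*x)*sin(2*x)

Characteristic equation r² - 4r + 8 = 0 has discriminant (-4)² - 4·(8) = -16 < 0, so r = 2 ± 2i.
Hence y_h = C1*cos(2*x)*exp(2*x) + C2*exp(2*x)*sin(2*x).
Try y_p = A*exp(-3*x). Substituting into the equation and dividing by exp(-3*x) gives A = 8/29, so y_p = 8*exp(-3*x)/29.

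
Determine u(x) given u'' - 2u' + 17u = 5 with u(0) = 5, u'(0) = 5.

u = 5/17 + 5*exp(x)*sin(4*x)/68 + 80*cos(4*x)*exp(x)/17

Characteristic equation r² - 2r + 17 = 0 has discriminant (-2)² - 4·(17) = -64 < 0, so r = 1 ± 4i.
Hence u_h = C1*cos(4*x)*exp(x) + C2*exp(x)*sin(4*x).
For the particular solution try u_p = A0. Substituting and matching coefficients of each power of x gives A0 = 5/17, so u_p = 5/17.
General solution: u = 5/17 + C1*cos(4*x)*exp(x) + C2*exp(x)*sin(4*x).
Apply the initial conditions: u(0) = 5/17 + C1 = 5 and u'(0) = C1 + 4*C2 = 5. Solving gives C1 = 80/17, C2 = 5/68.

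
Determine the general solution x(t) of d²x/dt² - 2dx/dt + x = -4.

x = -4 + C1*exp(t) + C2*t*exp(t)

Characteristic equation r² - 2r + 1 = 0 has discriminant (-2)² - 4·(1) = 0, so r = 1 is a repeated root.
Hence x_h = (C1 + C2*t)*exp(t).
For the particular solution try x_p = A0. Substituting and matching coefficients of each power of t gives A0 = -4, so x_p = -4.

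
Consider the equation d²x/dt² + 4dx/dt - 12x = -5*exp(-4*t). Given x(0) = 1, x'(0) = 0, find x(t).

x = -exp(-6*t)/16 + 5*exp(-4*t)/12 + 31*exp(2*t)/48

Characteristic equation r² + 4r - 12 = 0 factors as (r + 6)(r - 2) = 0, so r = -6, 2.
Hence x_h = C1*exp(-6*t) + C2*exp(2*t).
Try x_p = A*exp(-4*t). Substituting into the equation and dividing by exp(-4*t) gives A = 5/12, so x_p = 5*exp(-4*t)/12.
General solution: x = 5*exp(-4*t)/12 + C1*exp(-6*t) + C2*exp(2*t).
Apply the initial conditions: x(0) = 5/12 + C1 + C2 = 1 and x'(0) = -5/3 - 6*C1 + 2*C2 = 0. Solving gives C1 = -1/16, C2 = 31/48.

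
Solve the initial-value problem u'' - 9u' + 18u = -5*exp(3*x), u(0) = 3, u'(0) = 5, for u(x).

Characteristic equation r² - 9r + 18 = 0 factors as (r - 3)(r - 6) = 0, so r = 3, 6.
Hence u_h = C1*exp(3*x) + C2*exp(6*x).
Since exp(3*x) solves the homogeneous equation (r = 3 is a root of multiplicity 1), multiply the trial by x. Try u_p = A*x*exp(3*x). Substituting into the equation and dividing by exp(3*x) gives A = 5/3, so u_p = 5*x*exp(3*x)/3.
General solution: u = C1*exp(3*x) + C2*exp(6*x) + 5*x*exp(3*x)/3.
Apply the initial conditions: u(0) = C1 + C2 = 3 and u'(0) = 5/3 + 3*C1 + 6*C2 = 5. Solving gives C1 = 44/9, C2 = -17/9.

u = -17*exp(6*x)/9 + 44*exp(3*x)/9 + 5*x*exp(3*x)/3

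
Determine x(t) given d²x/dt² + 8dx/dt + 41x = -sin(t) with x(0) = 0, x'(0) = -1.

x = -5*sin(t)/208 + cos(t)/208 - 207*exp(-4*t)*sin(5*t)/1040 - cos(5*t)*exp(-4*t)/208

Characteristic equation r² + 8r + 41 = 0 has discriminant (8)² - 4·(41) = -100 < 0, so r = -4 ± 5i.
Hence x_h = C1*cos(5*t)*exp(-4*t) + C2*exp(-4*t)*sin(5*t).
Try x_p = A*cos(t) + B*sin(t). Substituting and equating the coefficients of cos(t) and sin(t) gives A = 1/208, B = -5/208, so x_p = -5*sin(t)/208 + cos(t)/208.
General solution: x = -5*sin(t)/208 + cos(t)/208 + C1*cos(5*t)*exp(-4*t) + C2*exp(-4*t)*sin(5*t).
Apply the initial conditions: x(0) = 1/208 + C1 = 0 and x'(0) = -5/208 - 4*C1 + 5*C2 = -1. Solving gives C1 = -1/208, C2 = -207/1040.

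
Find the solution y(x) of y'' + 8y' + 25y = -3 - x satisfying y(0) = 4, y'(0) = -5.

Characteristic equation r² + 8r + 25 = 0 has discriminant (8)² - 4·(25) = -36 < 0, so r = -4 ± 3i.
Hence y_h = C1*cos(3*x)*exp(-4*x) + C2*exp(-4*x)*sin(3*x).
For the particular solution try y_p = A0 + A1*x. Substituting and matching coefficients of each power of x gives A0 = -67/625, A1 = -1/25, so y_p = -67/625 - x/25.
General solution: y = -67/625 - x/25 + C1*cos(3*x)*exp(-4*x) + C2*exp(-4*x)*sin(3*x).
Apply the initial conditions: y(0) = -67/625 + C1 = 4 and y'(0) = -1/25 - 4*C1 + 3*C2 = -5. Solving gives C1 = 2567/625, C2 = 7168/1875.

y = -67/625 - x/25 + 2567*cos(3*x)*exp(-4*x)/625 + 7168*exp(-4*x)*sin(3*x)/1875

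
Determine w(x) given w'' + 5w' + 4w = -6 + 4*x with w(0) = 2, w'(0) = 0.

w = -11/4 + x + 6*exp(-x) - 5*exp(-4*x)/4

Characteristic equation r² + 5r + 4 = 0 factors as (r + 1)(r + 4) = 0, so r = -1, -4.
Hence w_h = C1*exp(-x) + C2*exp(-4*x).
For the particular solution try w_p = A0 + A1*x. Substituting and matching coefficients of each power of x gives A0 = -11/4, A1 = 1, so w_p = -11/4 + x.
General solution: w = -11/4 + x + C1*exp(-x) + C2*exp(-4*x).
Apply the initial conditions: w(0) = -11/4 + C1 + C2 = 2 and w'(0) = 1 - C1 - 4*C2 = 0. Solving gives C1 = 6, C2 = -5/4.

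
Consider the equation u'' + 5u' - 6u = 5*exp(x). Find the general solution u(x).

u = C1*exp(x) + C2*exp(-6*x) + 5*x*exp(x)/7

Characteristic equation r² + 5r - 6 = 0 factors as (r - 1)(r + 6) = 0, so r = 1, -6.
Hence u_h = C1*exp(x) + C2*exp(-6*x).
Since exp(x) solves the homogeneous equation (r = 1 is a root of multiplicity 1), multiply the trial by x. Try u_p = A*x*exp(x). Substituting into the equation and dividing by exp(x) gives A = 5/7, so u_p = 5*x*exp(x)/7.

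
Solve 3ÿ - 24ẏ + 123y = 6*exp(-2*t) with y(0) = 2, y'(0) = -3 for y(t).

y = 2*exp(-2*t)/61 - 659*exp(4*t)*sin(5*t)/305 + 120*cos(5*t)*exp(4*t)/61

Divide through by 3: y'' - 8y' + 41y = 2*exp(-2*t).
Characteristic equation r² - 8r + 41 = 0 has discriminant (-8)² - 4·(41) = -100 < 0, so r = 4 ± 5i.
Hence y_h = C1*cos(5*t)*exp(4*t) + C2*exp(4*t)*sin(5*t).
Try y_p = A*exp(-2*t). Substituting into the equation and dividing by exp(-2*t) gives A = 2/61, so y_p = 2*exp(-2*t)/61.
General solution: y = 2*exp(-2*t)/61 + C1*cos(5*t)*exp(4*t) + C2*exp(4*t)*sin(5*t).
Apply the initial conditions: y(0) = 2/61 + C1 = 2 and y'(0) = -4/61 + 4*C1 + 5*C2 = -3. Solving gives C1 = 120/61, C2 = -659/305.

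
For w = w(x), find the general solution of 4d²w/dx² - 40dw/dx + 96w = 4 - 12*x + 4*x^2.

w = 1/1728 - 13*x/144 + x**2/24 + C1*exp(6*x) + C2*exp(4*x)

Divide through by 4: w'' - 10w' + 24w = 1 + x^2 - 3*x.
Characteristic equation r² - 10r + 24 = 0 factors as (r - 6)(r - 4) = 0, so r = 6, 4.
Hence w_h = C1*exp(6*x) + C2*exp(4*x).
For the particular solution try w_p = A0 + A1*x + A2*x^2. Substituting and matching coefficients of each power of x gives A0 = 1/1728, A1 = -13/144, A2 = 1/24, so w_p = 1/1728 - 13*x/144 + x^2/24.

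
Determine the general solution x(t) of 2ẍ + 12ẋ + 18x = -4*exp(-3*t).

x = C1*exp(-3*t) - t**2*exp(-3*t) + C2*t*exp(-3*t)

Divide through by 2: x'' + 6x' + 9x = -2*exp(-3*t).
Characteristic equation r² + 6r + 9 = 0 has discriminant (6)² - 4·(9) = 0, so r = -3 is a repeated root.
Hence x_h = (C1 + C2*t)*exp(-3*t).
Since exp(-3*t) solves the homogeneous equation (r = -3 is a root of multiplicity 2), multiply the trial by t^2. Try x_p = A*t^2*exp(-3*t). Substituting into the equation and dividing by exp(-3*t) gives A = -1, so x_p = -t^2*exp(-3*t).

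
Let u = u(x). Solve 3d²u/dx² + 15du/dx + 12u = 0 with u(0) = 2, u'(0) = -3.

u = exp(-4*x)/3 + 5*exp(-x)/3

Divide through by 3: u'' + 5u' + 4u = 0.
Characteristic equation r² + 5r + 4 = 0 factors as (r + 4)(r + 1) = 0, so r = -4, -1.
Hence u_h = C1*exp(-4*x) + C2*exp(-x).
Apply the initial conditions: u(0) = C1 + C2 = 2 and u'(0) = -C2 - 4*C1 = -3. Solving gives C1 = 1/3, C2 = 5/3.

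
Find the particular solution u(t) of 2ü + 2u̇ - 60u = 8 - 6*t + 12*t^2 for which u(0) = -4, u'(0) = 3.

Divide through by 2: u'' + u' - 30u = 4 - 3*t + 6*t^2.
Characteristic equation r² + r - 30 = 0 factors as (r - 5)(r + 6) = 0, so r = 5, -6.
Hence u_h = C1*exp(5*t) + C2*exp(-6*t).
For the particular solution try u_p = A0 + A1*t + A2*t^2. Substituting and matching coefficients of each power of t gives A0 = -2*2**(13/262)*3**(135/524)*5**(245/262)*7**(110/131)/441, A1 = 13/150, A2 = -1/5, so u_p = -647/4500 - t^2/5 + 13*t/150.
General solution: u = -647/4500 - t^2/5 + 13*t/150 + C1*exp(5*t) + C2*exp(-6*t).
Apply the initial conditions: u(0) = -647/4500 + C1 + C2 = -4 and u'(0) = 13/150 - 6*C2 + 5*C1 = 3. Solving gives C1 = -2528/1375, C2 = -799/396.

u = -647/4500 - 2528*exp(5*t)/1375 - 799*exp(-6*t)/396 - t**2/5 + 13*t/150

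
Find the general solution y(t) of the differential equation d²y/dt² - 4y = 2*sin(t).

y = -2*sin(t)/5 + C1*exp(-2*t) + C2*exp(2*t)

Characteristic equation r² - 4 = 0 factors as (r + 2)(r - 2) = 0, so r = -2, 2.
Hence y_h = C1*exp(-2*t) + C2*exp(2*t).
Try y_p = A*cos(t) + B*sin(t). Substituting and equating the coefficients of cos(t) and sin(t) gives A = 0, B = -2/5, so y_p = -2*sin(t)/5.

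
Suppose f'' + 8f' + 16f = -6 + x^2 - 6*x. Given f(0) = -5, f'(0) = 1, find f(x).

f = -21/128 - 619*exp(-4*x)/128 - 7*x/16 + x**2/16 - 573*x*exp(-4*x)/32

Characteristic equation r² + 8r + 16 = 0 has discriminant (8)² - 4·(16) = 0, so r = -4 is a repeated root.
Hence f_h = (C1 + C2*x)*exp(-4*x).
For the particular solution try f_p = A0 + A1*x + A2*x^2. Substituting and matching coefficients of each power of x gives A0 = -21/128, A1 = -7/16, A2 = 1/16, so f_p = -21/128 - 7*x/16 + x^2/16.
General solution: f = -21/128 - 7*x/16 + x^2/16 + C1*exp(-4*x) + C2*x*exp(-4*x).
Apply the initial conditions: f(0) = -21/128 + C1 = -5 and f'(0) = -7/16 + C2 - 4*C1 = 1. Solving gives C1 = -619/128, C2 = -573/32.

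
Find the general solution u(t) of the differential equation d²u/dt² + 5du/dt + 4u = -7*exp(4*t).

u = -7*exp(4*t)/40 + C1*exp(-4*t) + C2*exp(-t)

Characteristic equation r² + 5r + 4 = 0 factors as (r + 4)(r + 1) = 0, so r = -4, -1.
Hence u_h = C1*exp(-4*t) + C2*exp(-t).
Try u_p = A*exp(4*t). Substituting into the equation and dividing by exp(4*t) gives A = -7/40, so u_p = -7*exp(4*t)/40.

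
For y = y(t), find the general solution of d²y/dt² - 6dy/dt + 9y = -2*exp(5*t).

y = -exp(5*t)/2 + C1*exp(3*t) + C2*t*exp(3*t)

Characteristic equation r² - 6r + 9 = 0 has discriminant (-6)² - 4·(9) = 0, so r = 3 is a repeated root.
Hence y_h = (C1 + C2*t)*exp(3*t).
Try y_p = A*exp(5*t). Substituting into the equation and dividing by exp(5*t) gives A = -1/2, so y_p = -exp(5*t)/2.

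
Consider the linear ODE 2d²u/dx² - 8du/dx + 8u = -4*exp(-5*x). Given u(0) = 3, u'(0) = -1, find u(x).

Divide through by 2: u'' - 4u' + 4u = -2*exp(-5*x).
Characteristic equation r² - 4r + 4 = 0 has discriminant (-4)² - 4·(4) = 0, so r = 2 is a repeated root.
Hence u_h = (C1 + C2*x)*exp(2*x).
Try u_p = A*exp(-5*x). Substituting into the equation and dividing by exp(-5*x) gives A = -2/49, so u_p = -2*exp(-5*x)/49.
General solution: u = -2*exp(-5*x)/49 + C1*exp(2*x) + C2*x*exp(2*x).
Apply the initial conditions: u(0) = -2/49 + C1 = 3 and u'(0) = 10/49 + C2 + 2*C1 = -1. Solving gives C1 = 149/49, C2 = -51/7.

u = -2*exp(-5*x)/49 + 149*exp(2*x)/49 - 51*x*exp(2*x)/7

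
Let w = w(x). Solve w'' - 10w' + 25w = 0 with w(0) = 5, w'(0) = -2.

w = 5*exp(5*x) - 27*x*exp(5*x)

Characteristic equation r² - 10r + 25 = 0 has discriminant (-10)² - 4·(25) = 0, so r = 5 is a repeated root.
Hence w_h = (C1 + C2*x)*exp(5*x).
Apply the initial conditions: w(0) = C1 = 5 and w'(0) = C2 + 5*C1 = -2. Solving gives C1 = 5, C2 = -27.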